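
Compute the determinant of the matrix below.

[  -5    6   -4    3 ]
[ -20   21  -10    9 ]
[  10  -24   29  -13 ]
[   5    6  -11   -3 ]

det(A) = -135

Forward elimination:
R2 <- R2 - (4)*R1:  [  0  -3   6  -3 ]
R3 <- R3 - (-2)*R1:  [   0  -12   21   -7 ]
R4 <- R4 - (-1)*R1:  [   0   12  -15    0 ]
R3 <- R3 - (4)*R2:  [  0   0  -3   5 ]
R4 <- R4 - (-4)*R2:  [   0    0    9  -12 ]
R4 <- R4 - (-3)*R3:  [ 0  0  0  3 ]
Upper-triangular form:
[ -5   6  -4   3 ]
[  0  -3   6  -3 ]
[  0   0  -3   5 ]
[  0   0   0   3 ]
det(A) = (-1)^0 * (-5) * (-3) * (-3) * (3) = -135  (0 row swaps -> sign +1)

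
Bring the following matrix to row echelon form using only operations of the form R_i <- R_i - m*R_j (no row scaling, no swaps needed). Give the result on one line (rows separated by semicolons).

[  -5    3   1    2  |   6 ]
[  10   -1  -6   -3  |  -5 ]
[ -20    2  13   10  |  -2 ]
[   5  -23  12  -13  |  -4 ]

REF = [-5 3 1 2 6; 0 5 -4 1 7; 0 0 1 4 -12; 0 0 0 5 -6]

Forward elimination:
R2 <- R2 - (-2)*R1:  [  0   5  -4   1   7 ]
R3 <- R3 - (4)*R1:  [   0  -10    9    2  -26 ]
R4 <- R4 - (-1)*R1:  [   0  -20   13  -11    2 ]
R3 <- R3 - (-2)*R2:  [   0    0    1    4  -12 ]
R4 <- R4 - (-4)*R2:  [  0   0  -3  -7  30 ]
R4 <- R4 - (-3)*R3:  [  0   0   0   5  -6 ]
Row echelon form:
[ -5  3   1  2  |    6 ]
[  0  5  -4  1  |    7 ]
[  0  0   1  4  |  -12 ]
[  0  0   0  5  |   -6 ]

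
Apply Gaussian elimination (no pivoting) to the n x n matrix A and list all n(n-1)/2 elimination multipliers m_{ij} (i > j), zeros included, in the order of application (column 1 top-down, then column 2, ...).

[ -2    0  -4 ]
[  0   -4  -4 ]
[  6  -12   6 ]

multipliers: 0, -3, 3

Forward elimination:
R2: entry in column 1 is already 0 -> m_{21} = 0 (no row operation needed)
R3 <- R3 - (-3)*R1:  [   0  -12   -6 ]
R3 <- R3 - (3)*R2:  [ 0  0  6 ]
Multipliers (in order of application): m_{21} = 0, m_{31} = -3, m_{32} = 3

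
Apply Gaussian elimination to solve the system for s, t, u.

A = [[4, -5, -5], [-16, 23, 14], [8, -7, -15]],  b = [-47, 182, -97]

Forward elimination on [A|b]:
R2 <- R2 - (-4)*R1:  [  0   3  -6  -6 ]
R3 <- R3 - (2)*R1:  [  0   3  -5  -3 ]
R3 <- R3 - (1)*R2:  [ 0  0  1  3 ]
Row echelon form:
[ 4  -5  -5  |  -47 ]
[ 0   3  -6  |   -6 ]
[ 0   0   1  |    3 ]
Back-substitution:
u = (3) / 1 = 3
t = (-6 - (-6)*(3)) / 3 = 4
s = (-47 - (-5)*(4) - (-5)*(3)) / 4 = -3

(-3, 4, 3)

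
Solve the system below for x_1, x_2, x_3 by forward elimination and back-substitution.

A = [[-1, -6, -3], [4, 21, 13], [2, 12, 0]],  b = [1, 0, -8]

(2, -1, 1)

Forward elimination on [A|b]:
R2 <- R2 - (-4)*R1:  [  0  -3   1   4 ]
R3 <- R3 - (-2)*R1:  [  0   0  -6  -6 ]
Row echelon form:
[ -1  -6  -3  |   1 ]
[  0  -3   1  |   4 ]
[  0   0  -6  |  -6 ]
Back-substitution:
x_3 = (-6) / -6 = 1
x_2 = (4 - (1)*(1)) / -3 = -1
x_1 = (1 - (-6)*(-1) - (-3)*(1)) / -1 = 2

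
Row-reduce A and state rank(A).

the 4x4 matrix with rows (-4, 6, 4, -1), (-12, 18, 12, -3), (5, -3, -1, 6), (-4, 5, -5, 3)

Row reduction:
R2 <- R2 - (3)*R1:  [ 0  0  0  0 ]
R3 <- R3 - (-5/4)*R1:  [    0   9/2     4  19/4 ]
R4 <- R4 - (1)*R1:  [  0  -1  -9   4 ]
R2 <-> R3   (pivot in column 2 was zero)
[ -4    6   4    -1 ]
[  0  9/2   4  19/4 ]
[  0    0   0     0 ]
[  0   -1  -9     4 ]
R4 <- R4 - (-2/9)*R2:  [     0      0  -73/9  91/18 ]
R3 <-> R4   (pivot in column 3 was zero)
[ -4    6      4     -1 ]
[  0  9/2      4   19/4 ]
[  0    0  -73/9  91/18 ]
[  0    0      0      0 ]
Row echelon form:
[ -4    6      4     -1 ]
[  0  9/2      4   19/4 ]
[  0    0  -73/9  91/18 ]
[  0    0      0      0 ]
Nonzero rows / pivot columns: 3

rank(A) = 3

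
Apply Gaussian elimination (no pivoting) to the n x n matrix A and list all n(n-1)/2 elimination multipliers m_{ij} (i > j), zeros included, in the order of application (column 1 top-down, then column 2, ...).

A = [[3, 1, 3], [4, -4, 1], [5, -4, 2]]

Forward elimination:
R2 <- R2 - (4/3)*R1:  [     0  -16/3     -3 ]
R3 <- R3 - (5/3)*R1:  [     0  -17/3     -3 ]
R3 <- R3 - (17/16)*R2:  [    0     0  3/16 ]
Multipliers (in order of application): m_{21} = 4/3, m_{31} = 5/3, m_{32} = 17/16

multipliers: 4/3, 5/3, 17/16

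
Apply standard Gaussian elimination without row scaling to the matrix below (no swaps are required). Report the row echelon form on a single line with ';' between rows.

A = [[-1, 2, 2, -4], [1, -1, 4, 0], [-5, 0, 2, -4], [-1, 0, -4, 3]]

REF = [-1 2 2 -4; 0 1 6 -4; 0 0 52 -24; 0 0 0 23/13]

Forward elimination:
R2 <- R2 - (-1)*R1:  [  0   1   6  -4 ]
R3 <- R3 - (5)*R1:  [   0  -10   -8   16 ]
R4 <- R4 - (1)*R1:  [  0  -2  -6   7 ]
R3 <- R3 - (-10)*R2:  [   0    0   52  -24 ]
R4 <- R4 - (-2)*R2:  [  0   0   6  -1 ]
R4 <- R4 - (3/26)*R3:  [     0      0      0  23/13 ]
Row echelon form:
[ -1  2   2     -4 ]
[  0  1   6     -4 ]
[  0  0  52    -24 ]
[  0  0   0  23/13 ]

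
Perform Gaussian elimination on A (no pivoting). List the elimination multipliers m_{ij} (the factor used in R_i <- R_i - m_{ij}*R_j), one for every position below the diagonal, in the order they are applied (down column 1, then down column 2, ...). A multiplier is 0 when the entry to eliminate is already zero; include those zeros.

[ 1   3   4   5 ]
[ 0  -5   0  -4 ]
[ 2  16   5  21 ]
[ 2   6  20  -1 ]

multipliers: 0, 2, 2, -2, 0, -4

Forward elimination:
R2: entry in column 1 is already 0 -> m_{21} = 0 (no row operation needed)
R3 <- R3 - (2)*R1:  [  0  10  -3  11 ]
R4 <- R4 - (2)*R1:  [   0    0   12  -11 ]
R3 <- R3 - (-2)*R2:  [  0   0  -3   3 ]
R4: entry in column 2 is already 0 -> m_{42} = 0 (no row operation needed)
R4 <- R4 - (-4)*R3:  [ 0  0  0  1 ]
Multipliers (in order of application): m_{21} = 0, m_{31} = 2, m_{41} = 2, m_{32} = -2, m_{42} = 0, m_{43} = -4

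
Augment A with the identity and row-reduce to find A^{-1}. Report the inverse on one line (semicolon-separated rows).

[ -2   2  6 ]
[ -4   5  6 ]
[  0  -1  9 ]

inverse = [-17/2 4 3; -6 3 2; -2/3 1/3 1/3]

Gauss-Jordan on [A | I]:
R1 <- (1/-2)*R1:  [    1    -1    -3  |  -1/2     0     0 ]
R2 <- R2 - (-4)*R1:  [  0   1  -6  |  -2   1   0 ]
R1 <- R1 - (-1)*R2:  [    1     0    -9  |  -5/2     1     0 ]
R3 <- R3 - (-1)*R2:  [  0   0   3  |  -2   1   1 ]
R3 <- (1/3)*R3:  [    0     0     1  |  -2/3   1/3   1/3 ]
R1 <- R1 - (-9)*R3:  [     1      0      0  |  -17/2      4      3 ]
R2 <- R2 - (-6)*R3:  [  0   1   0  |  -6   3   2 ]
Right block of [I | A^{-1}] is the inverse:
[ -17/2    4    3 ]
[    -6    3    2 ]
[  -2/3  1/3  1/3 ]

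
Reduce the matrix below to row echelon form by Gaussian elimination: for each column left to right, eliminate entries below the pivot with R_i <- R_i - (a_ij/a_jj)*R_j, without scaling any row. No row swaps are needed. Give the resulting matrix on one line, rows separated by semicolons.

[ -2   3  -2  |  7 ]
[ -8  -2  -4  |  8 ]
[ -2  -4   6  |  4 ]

Forward elimination:
R2 <- R2 - (4)*R1:  [   0  -14    4  -20 ]
R3 <- R3 - (1)*R1:  [  0  -7   8  -3 ]
R3 <- R3 - (1/2)*R2:  [ 0  0  6  7 ]
Row echelon form:
[ -2    3  -2  |    7 ]
[  0  -14   4  |  -20 ]
[  0    0   6  |    7 ]

REF = [-2 3 -2 7; 0 -14 4 -20; 0 0 6 7]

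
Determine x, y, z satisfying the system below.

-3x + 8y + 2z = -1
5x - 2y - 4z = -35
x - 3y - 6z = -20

Forward elimination on [A|b]:
R2 <- R2 - (-5/3)*R1:  [      0    34/3    -2/3  -110/3 ]
R3 <- R3 - (-1/3)*R1:  [     0   -1/3  -16/3  -61/3 ]
R3 <- R3 - (-1/34)*R2:  [       0        0   -91/17  -364/17 ]
Row echelon form:
[ -3     8       2  |       -1 ]
[  0  34/3    -2/3  |   -110/3 ]
[  0     0  -91/17  |  -364/17 ]
Back-substitution:
z = (-364/17) / (-91/17) = 4
y = (-110/3 - (-2/3)*(4)) / (34/3) = -3
x = (-1 - (8)*(-3) - (2)*(4)) / -3 = -5

(-5, -3, 4)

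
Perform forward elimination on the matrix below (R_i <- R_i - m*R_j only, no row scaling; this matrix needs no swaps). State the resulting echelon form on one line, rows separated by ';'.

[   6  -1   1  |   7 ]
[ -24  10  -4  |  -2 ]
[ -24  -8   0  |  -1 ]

Forward elimination:
R2 <- R2 - (-4)*R1:  [  0   6   0  26 ]
R3 <- R3 - (-4)*R1:  [   0  -12    4   27 ]
R3 <- R3 - (-2)*R2:  [  0   0   4  79 ]
Row echelon form:
[ 6  -1  1  |   7 ]
[ 0   6  0  |  26 ]
[ 0   0  4  |  79 ]

REF = [6 -1 1 7; 0 6 0 26; 0 0 4 79]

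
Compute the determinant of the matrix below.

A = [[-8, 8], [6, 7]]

det(A) = -104

Forward elimination:
R2 <- R2 - (-3/4)*R1:  [  0  13 ]
Upper-triangular form:
[ -8   8 ]
[  0  13 ]
det(A) = (-1)^0 * (-8) * (13) = -104  (0 row swaps -> sign +1)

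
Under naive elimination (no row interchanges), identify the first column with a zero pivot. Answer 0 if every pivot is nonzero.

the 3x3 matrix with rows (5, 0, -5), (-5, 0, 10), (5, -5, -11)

first zero-pivot column = 2

Naive forward elimination:
R2 <- R2 - (-1)*R1:  [ 0  0  5 ]
R3 <- R3 - (1)*R1:  [  0  -5  -6 ]
Matrix at this point:
[ 5   0  -5 ]
[ 0   0   5 ]
[ 0  -5  -6 ]
Pivot entry (2,2) is zero but row 3 has -5 in column 2 -> naive elimination stops; a row interchange (e.g. R2 <-> R3) would be required here.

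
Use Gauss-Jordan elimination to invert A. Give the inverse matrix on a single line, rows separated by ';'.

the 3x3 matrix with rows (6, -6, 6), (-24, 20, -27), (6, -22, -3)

Gauss-Jordan on [A | I]:
R1 <- (1/6)*R1:  [   1   -1    1  |  1/6    0    0 ]
R2 <- R2 - (-24)*R1:  [  0  -4  -3  |   4   1   0 ]
R3 <- R3 - (6)*R1:  [   0  -16   -9  |   -1    0    1 ]
R2 <- (1/-4)*R2:  [    0     1   3/4  |    -1  -1/4     0 ]
R1 <- R1 - (-1)*R2:  [    1     0   7/4  |  -5/6  -1/4     0 ]
R3 <- R3 - (-16)*R2:  [   0    0    3  |  -17   -4    1 ]
R3 <- (1/3)*R3:  [     0      0      1  |  -17/3   -4/3    1/3 ]
R1 <- R1 - (7/4)*R3:  [      1       0       0  |  109/12   25/12   -7/12 ]
R2 <- R2 - (3/4)*R3:  [    0     1     0  |  13/4   3/4  -1/4 ]
Right block of [I | A^{-1}] is the inverse:
[ 109/12  25/12  -7/12 ]
[   13/4    3/4   -1/4 ]
[  -17/3   -4/3    1/3 ]

inverse = [109/12 25/12 -7/12; 13/4 3/4 -1/4; -17/3 -4/3 1/3]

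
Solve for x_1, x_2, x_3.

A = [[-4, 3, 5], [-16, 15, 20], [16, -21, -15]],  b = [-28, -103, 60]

Forward elimination on [A|b]:
R2 <- R2 - (4)*R1:  [ 0  3  0  9 ]
R3 <- R3 - (-4)*R1:  [   0   -9    5  -52 ]
R3 <- R3 - (-3)*R2:  [   0    0    5  -25 ]
Row echelon form:
[ -4  3  5  |  -28 ]
[  0  3  0  |    9 ]
[  0  0  5  |  -25 ]
Back-substitution:
x_3 = (-25) / 5 = -5
x_2 = (9) / 3 = 3
x_1 = (-28 - (3)*(3) - (5)*(-5)) / -4 = 3

(3, 3, -5)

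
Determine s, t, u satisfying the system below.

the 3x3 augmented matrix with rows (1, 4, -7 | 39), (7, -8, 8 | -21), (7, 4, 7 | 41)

Forward elimination on [A|b]:
R2 <- R2 - (7)*R1:  [    0   -36    57  -294 ]
R3 <- R3 - (7)*R1:  [    0   -24    56  -232 ]
R3 <- R3 - (2/3)*R2:  [   0    0   18  -36 ]
Row echelon form:
[ 1    4  -7  |    39 ]
[ 0  -36  57  |  -294 ]
[ 0    0  18  |   -36 ]
Back-substitution:
u = (-36) / 18 = -2
t = (-294 - (57)*(-2)) / -36 = 5
s = (39 - (4)*(5) - (-7)*(-2)) / 1 = 5

(5, 5, -2)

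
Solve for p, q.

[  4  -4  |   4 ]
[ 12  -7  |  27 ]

(4, 3)

Forward elimination on [A|b]:
R2 <- R2 - (3)*R1:  [  0   5  15 ]
Row echelon form:
[ 4  -4  |   4 ]
[ 0   5  |  15 ]
Back-substitution:
q = (15) / 5 = 3
p = (4 - (-4)*(3)) / 4 = 4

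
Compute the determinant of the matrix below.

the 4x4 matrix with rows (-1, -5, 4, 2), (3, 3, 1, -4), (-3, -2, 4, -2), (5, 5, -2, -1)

det(A) = 157

Forward elimination:
R2 <- R2 - (-3)*R1:  [   0  -12   13    2 ]
R3 <- R3 - (3)*R1:  [  0  13  -8  -8 ]
R4 <- R4 - (-5)*R1:  [   0  -20   18    9 ]
R3 <- R3 - (-13/12)*R2:  [     0      0  73/12  -35/6 ]
R4 <- R4 - (5/3)*R2:  [     0      0  -11/3   17/3 ]
R4 <- R4 - (-44/73)*R3:  [      0       0       0  157/73 ]
Upper-triangular form:
[ -1   -5      4       2 ]
[  0  -12     13       2 ]
[  0    0  73/12   -35/6 ]
[  0    0      0  157/73 ]
det(A) = (-1)^0 * (-1) * (-12) * (73/12) * (157/73) = 157  (0 row swaps -> sign +1)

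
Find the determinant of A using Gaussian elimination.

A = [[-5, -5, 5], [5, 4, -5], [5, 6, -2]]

det(A) = 15

Forward elimination:
R2 <- R2 - (-1)*R1:  [  0  -1   0 ]
R3 <- R3 - (-1)*R1:  [ 0  1  3 ]
R3 <- R3 - (-1)*R2:  [ 0  0  3 ]
Upper-triangular form:
[ -5  -5  5 ]
[  0  -1  0 ]
[  0   0  3 ]
det(A) = (-1)^0 * (-5) * (-1) * (3) = 15  (0 row swaps -> sign +1)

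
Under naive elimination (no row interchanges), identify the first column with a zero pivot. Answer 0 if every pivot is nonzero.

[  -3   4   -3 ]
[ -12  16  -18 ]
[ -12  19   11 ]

Naive forward elimination:
R2 <- R2 - (4)*R1:  [  0   0  -6 ]
R3 <- R3 - (4)*R1:  [  0   3  23 ]
Matrix at this point:
[ -3  4  -3 ]
[  0  0  -6 ]
[  0  3  23 ]
Pivot entry (2,2) is zero but row 3 has 3 in column 2 -> naive elimination stops; a row interchange (e.g. R2 <-> R3) would be required here.

first zero-pivot column = 2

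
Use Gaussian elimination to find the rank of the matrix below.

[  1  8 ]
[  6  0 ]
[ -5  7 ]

rank(A) = 2

Row reduction:
R2 <- R2 - (6)*R1:  [   0  -48 ]
R3 <- R3 - (-5)*R1:  [  0  47 ]
R3 <- R3 - (-47/48)*R2:  [ 0  0 ]
Row echelon form:
[ 1    8 ]
[ 0  -48 ]
[ 0    0 ]
Nonzero rows / pivot columns: 2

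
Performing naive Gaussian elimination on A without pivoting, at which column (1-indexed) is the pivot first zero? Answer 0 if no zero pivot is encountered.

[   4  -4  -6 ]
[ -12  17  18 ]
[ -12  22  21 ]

first zero-pivot column = 0

Naive forward elimination:
R2 <- R2 - (-3)*R1:  [ 0  5  0 ]
R3 <- R3 - (-3)*R1:  [  0  10   3 ]
R3 <- R3 - (2)*R2:  [ 0  0  3 ]
All pivots nonzero; naive elimination completes without hitting a zero pivot.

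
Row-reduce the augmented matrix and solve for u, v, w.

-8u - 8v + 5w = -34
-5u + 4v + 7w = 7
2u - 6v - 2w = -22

Forward elimination on [A|b]:
R2 <- R2 - (5/8)*R1:  [     0      9   31/8  113/4 ]
R3 <- R3 - (-1/4)*R1:  [     0     -8   -3/4  -61/2 ]
R3 <- R3 - (-8/9)*R2:  [      0       0   97/36  -97/18 ]
Row echelon form:
[ -8  -8      5  |     -34 ]
[  0   9   31/8  |   113/4 ]
[  0   0  97/36  |  -97/18 ]
Back-substitution:
w = (-97/18) / (97/36) = -2
v = (113/4 - (31/8)*(-2)) / 9 = 4
u = (-34 - (-8)*(4) - (5)*(-2)) / -8 = -1

(-1, 4, -2)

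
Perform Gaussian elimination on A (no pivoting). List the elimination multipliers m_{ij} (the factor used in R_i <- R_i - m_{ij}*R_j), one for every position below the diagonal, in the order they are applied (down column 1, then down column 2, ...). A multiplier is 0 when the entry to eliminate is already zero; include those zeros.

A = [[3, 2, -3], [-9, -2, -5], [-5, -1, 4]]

multipliers: -3, -5/3, 7/12

Forward elimination:
R2 <- R2 - (-3)*R1:  [   0    4  -14 ]
R3 <- R3 - (-5/3)*R1:  [   0  7/3   -1 ]
R3 <- R3 - (7/12)*R2:  [    0     0  43/6 ]
Multipliers (in order of application): m_{21} = -3, m_{31} = -5/3, m_{32} = 7/12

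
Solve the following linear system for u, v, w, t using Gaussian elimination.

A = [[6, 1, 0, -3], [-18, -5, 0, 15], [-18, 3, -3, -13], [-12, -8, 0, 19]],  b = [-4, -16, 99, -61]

Forward elimination on [A|b]:
R2 <- R2 - (-3)*R1:  [   0   -2    0    6  -28 ]
R3 <- R3 - (-3)*R1:  [   0    6   -3  -22   87 ]
R4 <- R4 - (-2)*R1:  [   0   -6    0   13  -69 ]
R3 <- R3 - (-3)*R2:  [  0   0  -3  -4   3 ]
R4 <- R4 - (3)*R2:  [  0   0   0  -5  15 ]
Row echelon form:
[ 6   1   0  -3  |   -4 ]
[ 0  -2   0   6  |  -28 ]
[ 0   0  -3  -4  |    3 ]
[ 0   0   0  -5  |   15 ]
Back-substitution:
t = (15) / -5 = -3
w = (3 - (-4)*(-3)) / -3 = 3
v = (-28 - (6)*(-3)) / -2 = 5
u = (-4 - (1)*(5) - (-3)*(-3)) / 6 = -3

(-3, 5, 3, -3)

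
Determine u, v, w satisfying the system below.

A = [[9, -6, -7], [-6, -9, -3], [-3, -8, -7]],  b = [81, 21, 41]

Forward elimination on [A|b]:
R2 <- R2 - (-2/3)*R1:  [     0    -13  -23/3     75 ]
R3 <- R3 - (-1/3)*R1:  [     0    -10  -28/3     68 ]
R3 <- R3 - (10/13)*R2:  [       0        0  -134/39   134/13 ]
Row echelon form:
[ 9   -6       -7  |      81 ]
[ 0  -13    -23/3  |      75 ]
[ 0    0  -134/39  |  134/13 ]
Back-substitution:
w = (134/13) / (-134/39) = -3
v = (75 - (-23/3)*(-3)) / -13 = -4
u = (81 - (-6)*(-4) - (-7)*(-3)) / 9 = 4

(4, -4, -3)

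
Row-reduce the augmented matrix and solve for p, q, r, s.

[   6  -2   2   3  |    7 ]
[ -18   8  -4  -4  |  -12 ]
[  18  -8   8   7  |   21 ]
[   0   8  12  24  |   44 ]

Forward elimination on [A|b]:
R2 <- R2 - (-3)*R1:  [ 0  2  2  5  9 ]
R3 <- R3 - (3)*R1:  [  0  -2   2  -2   0 ]
R3 <- R3 - (-1)*R2:  [ 0  0  4  3  9 ]
R4 <- R4 - (4)*R2:  [ 0  0  4  4  8 ]
R4 <- R4 - (1)*R3:  [  0   0   0   1  -1 ]
Row echelon form:
[ 6  -2  2  3  |   7 ]
[ 0   2  2  5  |   9 ]
[ 0   0  4  3  |   9 ]
[ 0   0  0  1  |  -1 ]
Back-substitution:
s = (-1) / 1 = -1
r = (9 - (3)*(-1)) / 4 = 3
q = (9 - (2)*(3) - (5)*(-1)) / 2 = 4
p = (7 - (-2)*(4) - (2)*(3) - (3)*(-1)) / 6 = 2

(2, 4, 3, -1)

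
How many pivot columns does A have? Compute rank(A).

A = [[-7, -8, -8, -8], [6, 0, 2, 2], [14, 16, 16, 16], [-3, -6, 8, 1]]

rank(A) = 3

Row reduction:
R2 <- R2 - (-6/7)*R1:  [     0  -48/7  -34/7  -34/7 ]
R3 <- R3 - (-2)*R1:  [ 0  0  0  0 ]
R4 <- R4 - (3/7)*R1:  [     0  -18/7   80/7   31/7 ]
R4 <- R4 - (3/8)*R2:  [    0     0  53/4  25/4 ]
R3 <-> R4   (pivot in column 3 was zero)
[ -7     -8     -8     -8 ]
[  0  -48/7  -34/7  -34/7 ]
[  0      0   53/4   25/4 ]
[  0      0      0      0 ]
Row echelon form:
[ -7     -8     -8     -8 ]
[  0  -48/7  -34/7  -34/7 ]
[  0      0   53/4   25/4 ]
[  0      0      0      0 ]
Nonzero rows / pivot columns: 3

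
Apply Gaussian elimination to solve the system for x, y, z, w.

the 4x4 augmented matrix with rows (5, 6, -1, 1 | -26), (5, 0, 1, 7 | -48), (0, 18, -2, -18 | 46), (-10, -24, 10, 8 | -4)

Forward elimination on [A|b]:
R2 <- R2 - (1)*R1:  [   0   -6    2    6  -22 ]
R4 <- R4 - (-2)*R1:  [   0  -12    8   10  -56 ]
R3 <- R3 - (-3)*R2:  [   0    0    4    0  -20 ]
R4 <- R4 - (2)*R2:  [   0    0    4   -2  -12 ]
R4 <- R4 - (1)*R3:  [  0   0   0  -2   8 ]
Row echelon form:
[ 5   6  -1   1  |  -26 ]
[ 0  -6   2   6  |  -22 ]
[ 0   0   4   0  |  -20 ]
[ 0   0   0  -2  |    8 ]
Back-substitution:
w = (8) / -2 = -4
z = (-20) / 4 = -5
y = (-22 - (2)*(-5) - (6)*(-4)) / -6 = -2
x = (-26 - (6)*(-2) - (-1)*(-5) - (1)*(-4)) / 5 = -3

(-3, -2, -5, -4)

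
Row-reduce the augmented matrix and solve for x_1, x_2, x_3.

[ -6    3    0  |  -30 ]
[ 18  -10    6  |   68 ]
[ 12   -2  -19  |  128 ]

Forward elimination on [A|b]:
R2 <- R2 - (-3)*R1:  [   0   -1    6  -22 ]
R3 <- R3 - (-2)*R1:  [   0    4  -19   68 ]
R3 <- R3 - (-4)*R2:  [   0    0    5  -20 ]
Row echelon form:
[ -6   3  0  |  -30 ]
[  0  -1  6  |  -22 ]
[  0   0  5  |  -20 ]
Back-substitution:
x_3 = (-20) / 5 = -4
x_2 = (-22 - (6)*(-4)) / -1 = -2
x_1 = (-30 - (3)*(-2)) / -6 = 4

(4, -2, -4)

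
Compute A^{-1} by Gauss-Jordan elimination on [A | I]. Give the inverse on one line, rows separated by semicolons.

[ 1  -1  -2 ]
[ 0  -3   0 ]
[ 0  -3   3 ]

Gauss-Jordan on [A | I]:
R2 <- (1/-3)*R2:  [    0     1     0  |     0  -1/3     0 ]
R1 <- R1 - (-1)*R2:  [    1     0    -2  |     1  -1/3     0 ]
R3 <- R3 - (-3)*R2:  [  0   0   3  |   0  -1   1 ]
R3 <- (1/3)*R3:  [    0     0     1  |     0  -1/3   1/3 ]
R1 <- R1 - (-2)*R3:  [   1    0    0  |    1   -1  2/3 ]
Right block of [I | A^{-1}] is the inverse:
[ 1    -1  2/3 ]
[ 0  -1/3    0 ]
[ 0  -1/3  1/3 ]

inverse = [1 -1 2/3; 0 -1/3 0; 0 -1/3 1/3]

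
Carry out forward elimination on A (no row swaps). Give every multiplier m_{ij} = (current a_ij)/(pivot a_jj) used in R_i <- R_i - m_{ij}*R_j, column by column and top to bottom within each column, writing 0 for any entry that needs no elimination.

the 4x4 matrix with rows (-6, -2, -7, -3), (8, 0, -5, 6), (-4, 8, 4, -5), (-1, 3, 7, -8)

multipliers: -4/3, 2/3, 1/6, -7/2, -5/4, 39/166

Forward elimination:
R2 <- R2 - (-4/3)*R1:  [     0   -8/3  -43/3      2 ]
R3 <- R3 - (2/3)*R1:  [    0  28/3  26/3    -3 ]
R4 <- R4 - (1/6)*R1:  [     0   10/3   49/6  -15/2 ]
R3 <- R3 - (-7/2)*R2:  [     0      0  -83/2      4 ]
R4 <- R4 - (-5/4)*R2:  [     0      0  -39/4     -5 ]
R4 <- R4 - (39/166)*R3:  [       0        0        0  -493/83 ]
Multipliers (in order of application): m_{21} = -4/3, m_{31} = 2/3, m_{41} = 1/6, m_{32} = -7/2, m_{42} = -5/4, m_{43} = 39/166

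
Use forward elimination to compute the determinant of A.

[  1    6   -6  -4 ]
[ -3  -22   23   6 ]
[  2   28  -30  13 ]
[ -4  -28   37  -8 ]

det(A) = 48

Forward elimination:
R2 <- R2 - (-3)*R1:  [  0  -4   5  -6 ]
R3 <- R3 - (2)*R1:  [   0   16  -18   21 ]
R4 <- R4 - (-4)*R1:  [   0   -4   13  -24 ]
R3 <- R3 - (-4)*R2:  [  0   0   2  -3 ]
R4 <- R4 - (1)*R2:  [   0    0    8  -18 ]
R4 <- R4 - (4)*R3:  [  0   0   0  -6 ]
Upper-triangular form:
[ 1   6  -6  -4 ]
[ 0  -4   5  -6 ]
[ 0   0   2  -3 ]
[ 0   0   0  -6 ]
det(A) = (-1)^0 * (1) * (-4) * (2) * (-6) = 48  (0 row swaps -> sign +1)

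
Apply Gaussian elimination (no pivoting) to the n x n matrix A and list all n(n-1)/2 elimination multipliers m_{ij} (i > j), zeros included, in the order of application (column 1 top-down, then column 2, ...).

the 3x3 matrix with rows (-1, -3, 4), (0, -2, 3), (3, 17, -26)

multipliers: 0, -3, -4

Forward elimination:
R2: entry in column 1 is already 0 -> m_{21} = 0 (no row operation needed)
R3 <- R3 - (-3)*R1:  [   0    8  -14 ]
R3 <- R3 - (-4)*R2:  [  0   0  -2 ]
Multipliers (in order of application): m_{21} = 0, m_{31} = -3, m_{32} = -4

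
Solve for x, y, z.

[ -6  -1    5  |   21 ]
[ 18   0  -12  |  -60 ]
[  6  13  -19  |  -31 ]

(-4, -2, -1)

Forward elimination on [A|b]:
R2 <- R2 - (-3)*R1:  [  0  -3   3   3 ]
R3 <- R3 - (-1)*R1:  [   0   12  -14  -10 ]
R3 <- R3 - (-4)*R2:  [  0   0  -2   2 ]
Row echelon form:
[ -6  -1   5  |  21 ]
[  0  -3   3  |   3 ]
[  0   0  -2  |   2 ]
Back-substitution:
z = (2) / -2 = -1
y = (3 - (3)*(-1)) / -3 = -2
x = (21 - (-1)*(-2) - (5)*(-1)) / -6 = -4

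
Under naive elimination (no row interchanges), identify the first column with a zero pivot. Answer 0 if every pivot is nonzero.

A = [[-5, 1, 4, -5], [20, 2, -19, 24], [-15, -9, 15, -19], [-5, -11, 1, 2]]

Naive forward elimination:
R2 <- R2 - (-4)*R1:  [  0   6  -3   4 ]
R3 <- R3 - (3)*R1:  [   0  -12    3   -4 ]
R4 <- R4 - (1)*R1:  [   0  -12   -3    7 ]
R3 <- R3 - (-2)*R2:  [  0   0  -3   4 ]
R4 <- R4 - (-2)*R2:  [  0   0  -9  15 ]
R4 <- R4 - (3)*R3:  [ 0  0  0  3 ]
All pivots nonzero; naive elimination completes without hitting a zero pivot.

first zero-pivot column = 0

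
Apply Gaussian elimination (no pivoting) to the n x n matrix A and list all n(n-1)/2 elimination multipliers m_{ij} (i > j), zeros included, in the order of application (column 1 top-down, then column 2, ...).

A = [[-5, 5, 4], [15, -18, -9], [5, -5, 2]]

multipliers: -3, -1, 0

Forward elimination:
R2 <- R2 - (-3)*R1:  [  0  -3   3 ]
R3 <- R3 - (-1)*R1:  [ 0  0  6 ]
R3: entry in column 2 is already 0 -> m_{32} = 0 (no row operation needed)
Multipliers (in order of application): m_{21} = -3, m_{31} = -1, m_{32} = 0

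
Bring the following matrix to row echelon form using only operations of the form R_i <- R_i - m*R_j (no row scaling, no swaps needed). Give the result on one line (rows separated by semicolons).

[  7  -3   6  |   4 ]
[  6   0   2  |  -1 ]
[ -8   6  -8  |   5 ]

REF = [7 -3 6 4; 0 18/7 -22/7 -31/7; 0 0 2 14]

Forward elimination:
R2 <- R2 - (6/7)*R1:  [     0   18/7  -22/7  -31/7 ]
R3 <- R3 - (-8/7)*R1:  [    0  18/7  -8/7  67/7 ]
R3 <- R3 - (1)*R2:  [  0   0   2  14 ]
Row echelon form:
[ 7    -3      6  |      4 ]
[ 0  18/7  -22/7  |  -31/7 ]
[ 0     0      2  |     14 ]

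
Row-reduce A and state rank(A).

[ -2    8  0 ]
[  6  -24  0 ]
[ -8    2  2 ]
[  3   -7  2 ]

rank(A) = 3

Row reduction:
R2 <- R2 - (-3)*R1:  [ 0  0  0 ]
R3 <- R3 - (4)*R1:  [   0  -30    2 ]
R4 <- R4 - (-3/2)*R1:  [ 0  5  2 ]
R2 <-> R3   (pivot in column 2 was zero)
[ -2    8  0 ]
[  0  -30  2 ]
[  0    0  0 ]
[  0    5  2 ]
R4 <- R4 - (-1/6)*R2:  [   0    0  7/3 ]
R3 <-> R4   (pivot in column 3 was zero)
[ -2    8    0 ]
[  0  -30    2 ]
[  0    0  7/3 ]
[  0    0    0 ]
Row echelon form:
[ -2    8    0 ]
[  0  -30    2 ]
[  0    0  7/3 ]
[  0    0    0 ]
Nonzero rows / pivot columns: 3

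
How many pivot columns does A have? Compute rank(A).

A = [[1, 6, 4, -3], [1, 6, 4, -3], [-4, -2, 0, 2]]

rank(A) = 2

Row reduction:
R2 <- R2 - (1)*R1:  [ 0  0  0  0 ]
R3 <- R3 - (-4)*R1:  [   0   22   16  -10 ]
R2 <-> R3   (pivot in column 2 was zero)
[ 1   6   4   -3 ]
[ 0  22  16  -10 ]
[ 0   0   0    0 ]
Row echelon form:
[ 1   6   4   -3 ]
[ 0  22  16  -10 ]
[ 0   0   0    0 ]
Nonzero rows / pivot columns: 2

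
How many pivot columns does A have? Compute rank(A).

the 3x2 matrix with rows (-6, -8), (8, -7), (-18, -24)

rank(A) = 2

Row reduction:
R2 <- R2 - (-4/3)*R1:  [     0  -53/3 ]
R3 <- R3 - (3)*R1:  [ 0  0 ]
Row echelon form:
[ -6     -8 ]
[  0  -53/3 ]
[  0      0 ]
Nonzero rows / pivot columns: 2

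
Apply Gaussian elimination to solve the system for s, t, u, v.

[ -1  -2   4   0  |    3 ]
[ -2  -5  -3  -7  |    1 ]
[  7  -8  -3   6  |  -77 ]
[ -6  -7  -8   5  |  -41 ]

Forward elimination on [A|b]:
R2 <- R2 - (2)*R1:  [   0   -1  -11   -7   -5 ]
R3 <- R3 - (-7)*R1:  [   0  -22   25    6  -56 ]
R4 <- R4 - (6)*R1:  [   0    5  -32    5  -59 ]
R3 <- R3 - (22)*R2:  [   0    0  267  160   54 ]
R4 <- R4 - (-5)*R2:  [   0    0  -87  -30  -84 ]
R4 <- R4 - (-29/89)*R3:  [        0         0         0   1970/89  -5910/89 ]
Row echelon form:
[ -1  -2    4        0  |         3 ]
[  0  -1  -11       -7  |        -5 ]
[  0   0  267      160  |        54 ]
[  0   0    0  1970/89  |  -5910/89 ]
Back-substitution:
v = (-5910/89) / (1970/89) = -3
u = (54 - (160)*(-3)) / 267 = 2
t = (-5 - (-11)*(2) - (-7)*(-3)) / -1 = 4
s = (3 - (-2)*(4) - (4)*(2)) / -1 = -3

(-3, 4, 2, -3)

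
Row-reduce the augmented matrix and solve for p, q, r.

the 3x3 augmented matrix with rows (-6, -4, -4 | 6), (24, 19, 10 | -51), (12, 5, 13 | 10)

Forward elimination on [A|b]:
R2 <- R2 - (-4)*R1:  [   0    3   -6  -27 ]
R3 <- R3 - (-2)*R1:  [  0  -3   5  22 ]
R3 <- R3 - (-1)*R2:  [  0   0  -1  -5 ]
Row echelon form:
[ -6  -4  -4  |    6 ]
[  0   3  -6  |  -27 ]
[  0   0  -1  |   -5 ]
Back-substitution:
r = (-5) / -1 = 5
q = (-27 - (-6)*(5)) / 3 = 1
p = (6 - (-4)*(1) - (-4)*(5)) / -6 = -5

(-5, 1, 5)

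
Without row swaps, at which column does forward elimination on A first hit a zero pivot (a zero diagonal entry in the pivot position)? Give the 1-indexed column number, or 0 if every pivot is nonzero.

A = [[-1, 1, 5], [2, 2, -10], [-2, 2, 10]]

Naive forward elimination:
R2 <- R2 - (-2)*R1:  [ 0  4  0 ]
R3 <- R3 - (2)*R1:  [ 0  0  0 ]
Matrix at this point:
[ -1  1  5 ]
[  0  4  0 ]
[  0  0  0 ]
Pivot entry (3,3) in the last row is zero and there are no rows below to swap with -> zero pivot in column 3 (A is singular).

first zero-pivot column = 3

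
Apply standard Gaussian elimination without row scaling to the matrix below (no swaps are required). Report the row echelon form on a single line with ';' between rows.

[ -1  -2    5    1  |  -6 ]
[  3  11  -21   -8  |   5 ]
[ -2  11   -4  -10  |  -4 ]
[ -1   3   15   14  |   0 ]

Forward elimination:
R2 <- R2 - (-3)*R1:  [   0    5   -6   -5  -13 ]
R3 <- R3 - (2)*R1:  [   0   15  -14  -12    8 ]
R4 <- R4 - (1)*R1:  [  0   5  10  13   6 ]
R3 <- R3 - (3)*R2:  [  0   0   4   3  47 ]
R4 <- R4 - (1)*R2:  [  0   0  16  18  19 ]
R4 <- R4 - (4)*R3:  [    0     0     0     6  -169 ]
Row echelon form:
[ -1  -2   5   1  |    -6 ]
[  0   5  -6  -5  |   -13 ]
[  0   0   4   3  |    47 ]
[  0   0   0   6  |  -169 ]

REF = [-1 -2 5 1 -6; 0 5 -6 -5 -13; 0 0 4 3 47; 0 0 0 6 -169]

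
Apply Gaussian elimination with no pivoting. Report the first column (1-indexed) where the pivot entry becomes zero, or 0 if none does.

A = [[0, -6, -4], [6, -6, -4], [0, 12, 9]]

Naive forward elimination:
Pivot entry (1,1) is zero but row 2 has 6 in column 1 -> naive elimination stops; a row interchange (e.g. R1 <-> R2) would be required here.

first zero-pivot column = 1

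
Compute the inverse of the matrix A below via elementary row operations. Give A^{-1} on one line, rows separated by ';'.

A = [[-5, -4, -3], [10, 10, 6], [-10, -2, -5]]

inverse = [19/5 7/5 -3/5; 1 1/2 0; -8 -3 1]

Gauss-Jordan on [A | I]:
R1 <- (1/-5)*R1:  [    1   4/5   3/5  |  -1/5     0     0 ]
R2 <- R2 - (10)*R1:  [ 0  2  0  |  2  1  0 ]
R3 <- R3 - (-10)*R1:  [  0   6   1  |  -2   0   1 ]
R2 <- (1/2)*R2:  [   0    1    0  |    1  1/2    0 ]
R1 <- R1 - (4/5)*R2:  [    1     0   3/5  |    -1  -2/5     0 ]
R3 <- R3 - (6)*R2:  [  0   0   1  |  -8  -3   1 ]
R1 <- R1 - (3/5)*R3:  [    1     0     0  |  19/5   7/5  -3/5 ]
Right block of [I | A^{-1}] is the inverse:
[ 19/5  7/5  -3/5 ]
[    1  1/2     0 ]
[   -8   -3     1 ]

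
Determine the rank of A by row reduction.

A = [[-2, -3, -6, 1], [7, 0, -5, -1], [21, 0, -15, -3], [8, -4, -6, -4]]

rank(A) = 3

Row reduction:
R2 <- R2 - (-7/2)*R1:  [     0  -21/2    -26    5/2 ]
R3 <- R3 - (-21/2)*R1:  [     0  -63/2    -78   15/2 ]
R4 <- R4 - (-4)*R1:  [   0  -16  -30    0 ]
R3 <- R3 - (3)*R2:  [ 0  0  0  0 ]
R4 <- R4 - (32/21)*R2:  [      0       0  202/21  -80/21 ]
R3 <-> R4   (pivot in column 3 was zero)
[ -2     -3      -6       1 ]
[  0  -21/2     -26     5/2 ]
[  0      0  202/21  -80/21 ]
[  0      0       0       0 ]
Row echelon form:
[ -2     -3      -6       1 ]
[  0  -21/2     -26     5/2 ]
[  0      0  202/21  -80/21 ]
[  0      0       0       0 ]
Nonzero rows / pivot columns: 3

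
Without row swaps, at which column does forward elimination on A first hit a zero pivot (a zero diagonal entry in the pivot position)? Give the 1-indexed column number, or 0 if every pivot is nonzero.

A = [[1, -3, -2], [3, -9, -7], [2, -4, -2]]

Naive forward elimination:
R2 <- R2 - (3)*R1:  [  0   0  -1 ]
R3 <- R3 - (2)*R1:  [ 0  2  2 ]
Matrix at this point:
[ 1  -3  -2 ]
[ 0   0  -1 ]
[ 0   2   2 ]
Pivot entry (2,2) is zero but row 3 has 2 in column 2 -> naive elimination stops; a row interchange (e.g. R2 <-> R3) would be required here.

first zero-pivot column = 2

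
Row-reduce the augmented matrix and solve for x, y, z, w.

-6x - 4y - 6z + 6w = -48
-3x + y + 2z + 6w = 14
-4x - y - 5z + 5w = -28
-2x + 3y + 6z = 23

(5, 3, 4, 3)

Forward elimination on [A|b]:
R2 <- R2 - (1/2)*R1:  [  0   3   5   3  38 ]
R3 <- R3 - (2/3)*R1:  [   0  5/3   -1    1    4 ]
R4 <- R4 - (1/3)*R1:  [    0  13/3     8    -2    39 ]
R3 <- R3 - (5/9)*R2:  [      0       0   -34/9    -2/3  -154/9 ]
R4 <- R4 - (13/9)*R2:  [      0       0     7/9   -19/3  -143/9 ]
R4 <- R4 - (-7/34)*R3:  [       0        0        0  -110/17  -330/17 ]
Row echelon form:
[ -6  -4     -6        6  |      -48 ]
[  0   3      5        3  |       38 ]
[  0   0  -34/9     -2/3  |   -154/9 ]
[  0   0      0  -110/17  |  -330/17 ]
Back-substitution:
w = (-330/17) / (-110/17) = 3
z = (-154/9 - (-2/3)*(3)) / (-34/9) = 4
y = (38 - (5)*(4) - (3)*(3)) / 3 = 3
x = (-48 - (-4)*(3) - (-6)*(4) - (6)*(3)) / -6 = 5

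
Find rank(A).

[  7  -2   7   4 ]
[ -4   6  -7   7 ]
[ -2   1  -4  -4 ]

rank(A) = 3

Row reduction:
R2 <- R2 - (-4/7)*R1:  [    0  34/7    -3  65/7 ]
R3 <- R3 - (-2/7)*R1:  [     0    3/7     -2  -20/7 ]
R3 <- R3 - (3/34)*R2:  [       0        0   -59/34  -125/34 ]
Row echelon form:
[ 7    -2       7        4 ]
[ 0  34/7      -3     65/7 ]
[ 0     0  -59/34  -125/34 ]
Nonzero rows / pivot columns: 3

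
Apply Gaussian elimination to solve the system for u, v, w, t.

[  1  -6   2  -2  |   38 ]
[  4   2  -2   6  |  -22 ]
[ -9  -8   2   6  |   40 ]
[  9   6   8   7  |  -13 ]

Forward elimination on [A|b]:
R2 <- R2 - (4)*R1:  [    0    26   -10    14  -174 ]
R3 <- R3 - (-9)*R1:  [   0  -62   20  -12  382 ]
R4 <- R4 - (9)*R1:  [    0    60   -10    25  -355 ]
R3 <- R3 - (-31/13)*R2:  [       0        0   -50/13   278/13  -428/13 ]
R4 <- R4 - (30/13)*R2:  [      0       0  170/13  -95/13  605/13 ]
R4 <- R4 - (-17/5)*R3:  [      0       0       0   327/5  -327/5 ]
Row echelon form:
[ 1  -6       2      -2  |       38 ]
[ 0  26     -10      14  |     -174 ]
[ 0   0  -50/13  278/13  |  -428/13 ]
[ 0   0       0   327/5  |   -327/5 ]
Back-substitution:
t = (-327/5) / (327/5) = -1
w = (-428/13 - (278/13)*(-1)) / (-50/13) = 3
v = (-174 - (-10)*(3) - (14)*(-1)) / 26 = -5
u = (38 - (-6)*(-5) - (2)*(3) - (-2)*(-1)) / 1 = 0

(0, -5, 3, -1)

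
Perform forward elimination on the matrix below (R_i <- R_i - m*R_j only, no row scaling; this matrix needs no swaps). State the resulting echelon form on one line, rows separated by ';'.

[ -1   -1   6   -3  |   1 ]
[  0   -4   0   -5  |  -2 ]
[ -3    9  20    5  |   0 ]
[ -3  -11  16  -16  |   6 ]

Forward elimination:
R3 <- R3 - (3)*R1:  [  0  12   2  14  -3 ]
R4 <- R4 - (3)*R1:  [  0  -8  -2  -7   3 ]
R3 <- R3 - (-3)*R2:  [  0   0   2  -1  -9 ]
R4 <- R4 - (2)*R2:  [  0   0  -2   3   7 ]
R4 <- R4 - (-1)*R3:  [  0   0   0   2  -2 ]
Row echelon form:
[ -1  -1  6  -3  |   1 ]
[  0  -4  0  -5  |  -2 ]
[  0   0  2  -1  |  -9 ]
[  0   0  0   2  |  -2 ]

REF = [-1 -1 6 -3 1; 0 -4 0 -5 -2; 0 0 2 -1 -9; 0 0 0 2 -2]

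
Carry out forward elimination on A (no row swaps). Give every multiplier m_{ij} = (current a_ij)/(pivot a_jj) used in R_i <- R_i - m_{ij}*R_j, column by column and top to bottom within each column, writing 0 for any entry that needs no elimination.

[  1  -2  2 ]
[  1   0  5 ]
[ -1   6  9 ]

Forward elimination:
R2 <- R2 - (1)*R1:  [ 0  2  3 ]
R3 <- R3 - (-1)*R1:  [  0   4  11 ]
R3 <- R3 - (2)*R2:  [ 0  0  5 ]
Multipliers (in order of application): m_{21} = 1, m_{31} = -1, m_{32} = 2

multipliers: 1, -1, 2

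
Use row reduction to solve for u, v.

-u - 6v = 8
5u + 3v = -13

Forward elimination on [A|b]:
R2 <- R2 - (-5)*R1:  [   0  -27   27 ]
Row echelon form:
[ -1   -6  |   8 ]
[  0  -27  |  27 ]
Back-substitution:
v = (27) / -27 = -1
u = (8 - (-6)*(-1)) / -1 = -2

(-2, -1)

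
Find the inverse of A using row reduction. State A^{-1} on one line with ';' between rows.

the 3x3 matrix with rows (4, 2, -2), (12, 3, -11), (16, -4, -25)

inverse = [119/36 -29/18 4/9; -31/9 17/9 -5/9; 8/3 -4/3 1/3]

Gauss-Jordan on [A | I]:
R1 <- (1/4)*R1:  [    1   1/2  -1/2  |   1/4     0     0 ]
R2 <- R2 - (12)*R1:  [  0  -3  -5  |  -3   1   0 ]
R3 <- R3 - (16)*R1:  [   0  -12  -17  |   -4    0    1 ]
R2 <- (1/-3)*R2:  [    0     1   5/3  |     1  -1/3     0 ]
R1 <- R1 - (1/2)*R2:  [    1     0  -4/3  |  -1/4   1/6     0 ]
R3 <- R3 - (-12)*R2:  [  0   0   3  |   8  -4   1 ]
R3 <- (1/3)*R3:  [    0     0     1  |   8/3  -4/3   1/3 ]
R1 <- R1 - (-4/3)*R3:  [      1       0       0  |  119/36  -29/18     4/9 ]
R2 <- R2 - (5/3)*R3:  [     0      1      0  |  -31/9   17/9   -5/9 ]
Right block of [I | A^{-1}] is the inverse:
[ 119/36  -29/18   4/9 ]
[  -31/9    17/9  -5/9 ]
[    8/3    -4/3   1/3 ]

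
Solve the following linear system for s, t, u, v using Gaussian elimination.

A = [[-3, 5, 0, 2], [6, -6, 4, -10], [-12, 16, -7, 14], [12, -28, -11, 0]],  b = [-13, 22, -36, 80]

(3, 0, -4, -2)

Forward elimination on [A|b]:
R2 <- R2 - (-2)*R1:  [  0   4   4  -6  -4 ]
R3 <- R3 - (4)*R1:  [  0  -4  -7   6  16 ]
R4 <- R4 - (-4)*R1:  [   0   -8  -11    8   28 ]
R3 <- R3 - (-1)*R2:  [  0   0  -3   0  12 ]
R4 <- R4 - (-2)*R2:  [  0   0  -3  -4  20 ]
R4 <- R4 - (1)*R3:  [  0   0   0  -4   8 ]
Row echelon form:
[ -3  5   0   2  |  -13 ]
[  0  4   4  -6  |   -4 ]
[  0  0  -3   0  |   12 ]
[  0  0   0  -4  |    8 ]
Back-substitution:
v = (8) / -4 = -2
u = (12) / -3 = -4
t = (-4 - (4)*(-4) - (-6)*(-2)) / 4 = 0
s = (-13 - (5)*(0) - (2)*(-2)) / -3 = 3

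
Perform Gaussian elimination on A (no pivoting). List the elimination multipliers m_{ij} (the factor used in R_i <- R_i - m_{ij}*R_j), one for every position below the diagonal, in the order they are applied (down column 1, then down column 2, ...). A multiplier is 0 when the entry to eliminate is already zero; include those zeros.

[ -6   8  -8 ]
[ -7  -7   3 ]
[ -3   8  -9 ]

multipliers: 7/6, 1/2, -12/49

Forward elimination:
R2 <- R2 - (7/6)*R1:  [     0  -49/3   37/3 ]
R3 <- R3 - (1/2)*R1:  [  0   4  -5 ]
R3 <- R3 - (-12/49)*R2:  [      0       0  -97/49 ]
Multipliers (in order of application): m_{21} = 7/6, m_{31} = 1/2, m_{32} = -12/49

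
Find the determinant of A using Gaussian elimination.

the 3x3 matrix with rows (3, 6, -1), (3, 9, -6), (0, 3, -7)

det(A) = -18

Forward elimination:
R2 <- R2 - (1)*R1:  [  0   3  -5 ]
R3 <- R3 - (1)*R2:  [  0   0  -2 ]
Upper-triangular form:
[ 3  6  -1 ]
[ 0  3  -5 ]
[ 0  0  -2 ]
det(A) = (-1)^0 * (3) * (3) * (-2) = -18  (0 row swaps -> sign +1)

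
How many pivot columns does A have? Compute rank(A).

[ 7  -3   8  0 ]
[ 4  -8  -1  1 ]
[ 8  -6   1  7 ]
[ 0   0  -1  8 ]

rank(A) = 4

Row reduction:
R2 <- R2 - (4/7)*R1:  [     0  -44/7  -39/7      1 ]
R3 <- R3 - (8/7)*R1:  [     0  -18/7  -57/7      7 ]
R3 <- R3 - (9/22)*R2:  [       0        0  -129/22   145/22 ]
R4 <- R4 - (22/129)*R3:  [       0        0        0  887/129 ]
Row echelon form:
[ 7     -3        8        0 ]
[ 0  -44/7    -39/7        1 ]
[ 0      0  -129/22   145/22 ]
[ 0      0        0  887/129 ]
Nonzero rows / pivot columns: 4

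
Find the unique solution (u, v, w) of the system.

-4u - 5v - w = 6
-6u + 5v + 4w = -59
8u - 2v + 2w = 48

(5, -5, -1)

Forward elimination on [A|b]:
R2 <- R2 - (3/2)*R1:  [    0  25/2  11/2   -68 ]
R3 <- R3 - (-2)*R1:  [   0  -12    0   60 ]
R3 <- R3 - (-24/25)*R2:  [       0        0   132/25  -132/25 ]
Row echelon form:
[ -4    -5      -1  |        6 ]
[  0  25/2    11/2  |      -68 ]
[  0     0  132/25  |  -132/25 ]
Back-substitution:
w = (-132/25) / (132/25) = -1
v = (-68 - (11/2)*(-1)) / (25/2) = -5
u = (6 - (-5)*(-5) - (-1)*(-1)) / -4 = 5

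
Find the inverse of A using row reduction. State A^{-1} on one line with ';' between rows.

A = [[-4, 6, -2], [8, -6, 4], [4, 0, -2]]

Gauss-Jordan on [A | I]:
R1 <- (1/-4)*R1:  [    1  -3/2   1/2  |  -1/4     0     0 ]
R2 <- R2 - (8)*R1:  [ 0  6  0  |  2  1  0 ]
R3 <- R3 - (4)*R1:  [  0   6  -4  |   1   0   1 ]
R2 <- (1/6)*R2:  [   0    1    0  |  1/3  1/6    0 ]
R1 <- R1 - (-3/2)*R2:  [   1    0  1/2  |  1/4  1/4    0 ]
R3 <- R3 - (6)*R2:  [  0   0  -4  |  -1  -1   1 ]
R3 <- (1/-4)*R3:  [    0     0     1  |   1/4   1/4  -1/4 ]
R1 <- R1 - (1/2)*R3:  [   1    0    0  |  1/8  1/8  1/8 ]
Right block of [I | A^{-1}] is the inverse:
[ 1/8  1/8   1/8 ]
[ 1/3  1/6     0 ]
[ 1/4  1/4  -1/4 ]

inverse = [1/8 1/8 1/8; 1/3 1/6 0; 1/4 1/4 -1/4]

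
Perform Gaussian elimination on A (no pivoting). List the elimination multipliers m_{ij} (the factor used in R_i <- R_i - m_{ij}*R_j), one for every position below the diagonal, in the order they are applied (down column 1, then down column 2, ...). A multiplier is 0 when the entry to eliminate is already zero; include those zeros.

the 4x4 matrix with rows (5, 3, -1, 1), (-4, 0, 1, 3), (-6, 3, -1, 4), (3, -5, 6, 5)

multipliers: -4/5, -6/5, 3/5, 11/4, -17/6, -86/33

Forward elimination:
R2 <- R2 - (-4/5)*R1:  [    0  12/5   1/5  19/5 ]
R3 <- R3 - (-6/5)*R1:  [     0   33/5  -11/5   26/5 ]
R4 <- R4 - (3/5)*R1:  [     0  -34/5   33/5   22/5 ]
R3 <- R3 - (11/4)*R2:  [     0      0  -11/4  -21/4 ]
R4 <- R4 - (-17/6)*R2:  [    0     0  43/6  91/6 ]
R4 <- R4 - (-86/33)*R3:  [     0      0      0  49/33 ]
Multipliers (in order of application): m_{21} = -4/5, m_{31} = -6/5, m_{41} = 3/5, m_{32} = 11/4, m_{42} = -17/6, m_{43} = -86/33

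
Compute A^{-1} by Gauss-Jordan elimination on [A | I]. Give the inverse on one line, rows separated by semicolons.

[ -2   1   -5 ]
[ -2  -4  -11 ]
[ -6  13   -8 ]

inverse = [-7/2 57/50 31/50; -1 7/25 6/25; 1 -2/5 -1/5]

Gauss-Jordan on [A | I]:
R1 <- (1/-2)*R1:  [    1  -1/2   5/2  |  -1/2     0     0 ]
R2 <- R2 - (-2)*R1:  [  0  -5  -6  |  -1   1   0 ]
R3 <- R3 - (-6)*R1:  [  0  10   7  |  -3   0   1 ]
R2 <- (1/-5)*R2:  [    0     1   6/5  |   1/5  -1/5     0 ]
R1 <- R1 - (-1/2)*R2:  [     1      0  31/10  |   -2/5  -1/10      0 ]
R3 <- R3 - (10)*R2:  [  0   0  -5  |  -5   2   1 ]
R3 <- (1/-5)*R3:  [    0     0     1  |     1  -2/5  -1/5 ]
R1 <- R1 - (31/10)*R3:  [     1      0      0  |   -7/2  57/50  31/50 ]
R2 <- R2 - (6/5)*R3:  [    0     1     0  |    -1  7/25  6/25 ]
Right block of [I | A^{-1}] is the inverse:
[ -7/2  57/50  31/50 ]
[   -1   7/25   6/25 ]
[    1   -2/5   -1/5 ]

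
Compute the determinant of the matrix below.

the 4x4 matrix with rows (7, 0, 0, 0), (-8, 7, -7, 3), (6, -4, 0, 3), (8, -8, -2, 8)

Forward elimination:
R2 <- R2 - (-8/7)*R1:  [  0   7  -7   3 ]
R3 <- R3 - (6/7)*R1:  [  0  -4   0   3 ]
R4 <- R4 - (8/7)*R1:  [  0  -8  -2   8 ]
R3 <- R3 - (-4/7)*R2:  [    0     0    -4  33/7 ]
R4 <- R4 - (-8/7)*R2:  [    0     0   -10  80/7 ]
R4 <- R4 - (5/2)*R3:  [     0      0      0  -5/14 ]
Upper-triangular form:
[ 7  0   0      0 ]
[ 0  7  -7      3 ]
[ 0  0  -4   33/7 ]
[ 0  0   0  -5/14 ]
det(A) = (-1)^0 * (7) * (7) * (-4) * (-5/14) = 70  (0 row swaps -> sign +1)

det(A) = 70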